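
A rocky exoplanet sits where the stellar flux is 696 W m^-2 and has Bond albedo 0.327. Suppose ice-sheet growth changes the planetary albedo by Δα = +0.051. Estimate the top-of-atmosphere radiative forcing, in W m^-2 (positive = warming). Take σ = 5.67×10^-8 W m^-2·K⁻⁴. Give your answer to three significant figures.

TOA radiative forcing: ΔF = −S·Δα/4 = −696.0·(+0.051)/4 = -8.874 W m^-2.

-8.87 W m^-2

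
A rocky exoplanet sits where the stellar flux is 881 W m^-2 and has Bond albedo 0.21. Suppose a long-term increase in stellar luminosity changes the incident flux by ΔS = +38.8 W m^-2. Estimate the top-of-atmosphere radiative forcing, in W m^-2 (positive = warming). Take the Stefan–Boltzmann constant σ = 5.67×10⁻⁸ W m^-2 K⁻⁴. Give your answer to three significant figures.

7.66 W m^-2

Only a fraction (1−α) is absorbed and it's spread over 4πR², so ΔF = (1−α)ΔS/4 = 7.663 W m^-2.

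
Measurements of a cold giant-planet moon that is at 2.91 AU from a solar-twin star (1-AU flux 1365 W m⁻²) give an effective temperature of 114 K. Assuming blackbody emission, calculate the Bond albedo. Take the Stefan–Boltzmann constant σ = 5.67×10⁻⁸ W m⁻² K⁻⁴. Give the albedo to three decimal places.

0.762

By the inverse-square law, S = 1365/2.91² = 161.2 W m⁻².
Energy balance: S(1−α)/4 = σT⁴, so 1−α = 4σT⁴/S.
4σT⁴ = 4·5.67×10⁻⁸·(114)⁴ = 38.31 W m⁻².
1−α = 38.31/161.2 = 0.2376, so α = 0.7624.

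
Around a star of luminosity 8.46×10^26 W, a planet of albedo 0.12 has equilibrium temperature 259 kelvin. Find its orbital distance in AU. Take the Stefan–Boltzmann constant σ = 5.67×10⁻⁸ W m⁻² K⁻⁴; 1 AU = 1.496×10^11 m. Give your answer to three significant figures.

1.61 AU

The flux needed for this T is 4σT⁴/(1−0.12) = 1160 W m⁻².
Then d = [L/(4πS)]^(1/2) = 2.409×10^11 m, i.e. 1.611 AU.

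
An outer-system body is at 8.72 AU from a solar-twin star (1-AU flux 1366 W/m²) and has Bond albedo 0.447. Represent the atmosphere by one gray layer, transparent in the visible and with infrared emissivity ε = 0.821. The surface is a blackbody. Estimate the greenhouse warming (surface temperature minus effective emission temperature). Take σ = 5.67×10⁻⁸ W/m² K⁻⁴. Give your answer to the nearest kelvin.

11 K

Irradiance scales as 1/d², so S = 1366 W/m² × (1/8.72)² = 17.96 W/m².
Effective emission temperature (TOA balance): σT_e⁴ = S(1−α)/4 = 2.484 W/m² → T_e = 81.35 K.
Surface balance with a leaky layer gives σT_s⁴ = σT_e⁴·2/(2−ε), so T_s = T_e·[2/(2−0.821)]^(1/4) = 92.84 K.
The atmosphere warms the surface by 11.49 K.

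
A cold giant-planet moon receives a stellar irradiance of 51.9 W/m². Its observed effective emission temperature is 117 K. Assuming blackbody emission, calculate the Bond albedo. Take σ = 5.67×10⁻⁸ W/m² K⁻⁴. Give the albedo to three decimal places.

0.181

From σT⁴ = S(1−α)/4 we invert for α: 1−α = 4σT⁴/S.
4σT⁴ = 4·5.67×10⁻⁸·(117)⁴ = 42.50 W/m².
1−α = 42.50/51.90 = 0.8189, so α = 0.1811.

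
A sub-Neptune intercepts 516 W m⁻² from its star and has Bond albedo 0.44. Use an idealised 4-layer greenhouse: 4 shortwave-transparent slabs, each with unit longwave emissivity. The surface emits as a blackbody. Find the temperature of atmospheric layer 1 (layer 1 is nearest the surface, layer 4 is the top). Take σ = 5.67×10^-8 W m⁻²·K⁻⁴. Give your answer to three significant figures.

267 K

OLR = S(1−α)/4 = 72.24 W m⁻²; the top layer radiates at T_e = 188.9 K.
The net upward flux σT_e⁴ is constant between every pair of levels, so T_k⁴ = (N+1−k)T_e⁴.
With k = 1: T_1 = (4+1−1)^¼·188.9 K = 267.2 K.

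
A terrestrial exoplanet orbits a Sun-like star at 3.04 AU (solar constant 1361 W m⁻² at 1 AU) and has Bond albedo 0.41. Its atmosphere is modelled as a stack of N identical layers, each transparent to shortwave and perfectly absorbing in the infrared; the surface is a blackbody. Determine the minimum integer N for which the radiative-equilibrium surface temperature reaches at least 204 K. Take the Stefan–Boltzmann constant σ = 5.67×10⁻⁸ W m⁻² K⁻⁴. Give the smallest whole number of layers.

4

By the inverse-square law, S = 1361/3.04² = 147.3 W m⁻².
The effective emission temperature is T_e = [S(1−α)/(4σ)]^¼ = 139.9 K.
Need (N+1)T_e⁴ ≥ T_s⁴, i.e. N+1 ≥ (204/139.9)⁴ = 4.521.
The minimum whole number is N = 4.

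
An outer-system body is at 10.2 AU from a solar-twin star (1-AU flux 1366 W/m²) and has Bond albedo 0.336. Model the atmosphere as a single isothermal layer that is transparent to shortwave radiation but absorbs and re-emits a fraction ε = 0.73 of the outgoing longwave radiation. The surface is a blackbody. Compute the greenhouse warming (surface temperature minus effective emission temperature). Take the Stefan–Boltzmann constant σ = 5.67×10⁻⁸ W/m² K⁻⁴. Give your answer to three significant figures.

9.47 K

Flux at the orbit: S = 1366/(10.2)² = 13.13 W/m².
At the top of the atmosphere, σT_e⁴ = S(1−α)/4 = 2.180 W/m², giving T_e = 78.74 K.
The surface balance (absorbed SW + ε·downward IR = σT_s⁴) with T_a⁴ = T_s⁴/2 reduces to T_s = T_e·[2/(2−ε)]^¼ = 88.21 K.
T_s − T_e = 88.21 − 78.74 = 9.467 K.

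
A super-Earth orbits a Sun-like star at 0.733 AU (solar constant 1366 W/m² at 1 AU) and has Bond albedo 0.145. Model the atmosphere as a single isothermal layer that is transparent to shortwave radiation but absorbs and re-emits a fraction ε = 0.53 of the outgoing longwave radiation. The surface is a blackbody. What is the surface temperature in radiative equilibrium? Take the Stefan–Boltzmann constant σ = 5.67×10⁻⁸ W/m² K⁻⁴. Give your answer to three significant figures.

By the inverse-square law, S = 1366/0.733² = 2542 W/m².
At the top of the atmosphere, σT_e⁴ = S(1−α)/4 = 543.4 W/m², giving T_e = 312.9 K.
Surface balance with a leaky layer gives σT_s⁴ = σT_e⁴·2/(2−ε), so T_s = T_e·[2/(2−0.53)]^(1/4) = 337.9 K.

338 kelvin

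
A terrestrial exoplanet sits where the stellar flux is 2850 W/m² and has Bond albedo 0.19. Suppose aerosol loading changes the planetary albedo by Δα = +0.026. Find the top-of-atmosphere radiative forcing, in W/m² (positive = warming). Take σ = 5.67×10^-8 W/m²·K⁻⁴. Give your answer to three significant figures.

-18.5 W/m²

ΔF = −(S/4)Δα = −(2850/4)×(+0.026) = -18.52 W/m².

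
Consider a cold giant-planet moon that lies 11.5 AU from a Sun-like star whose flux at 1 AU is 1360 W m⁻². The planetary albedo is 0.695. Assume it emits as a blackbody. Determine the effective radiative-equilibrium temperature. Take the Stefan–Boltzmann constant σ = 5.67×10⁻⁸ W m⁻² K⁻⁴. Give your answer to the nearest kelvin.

Irradiance scales as 1/d², so S = 1360 W m⁻² × (1/11.5)² = 10.28 W m⁻².
Absorbed flux (global mean): S(1−α)/4 = 10.28·0.305/4 = 0.7841 W m⁻².
Set σT⁴ = 0.7841 → T = (0.7841/σ)^(1/4) = 60.98 K.

61 K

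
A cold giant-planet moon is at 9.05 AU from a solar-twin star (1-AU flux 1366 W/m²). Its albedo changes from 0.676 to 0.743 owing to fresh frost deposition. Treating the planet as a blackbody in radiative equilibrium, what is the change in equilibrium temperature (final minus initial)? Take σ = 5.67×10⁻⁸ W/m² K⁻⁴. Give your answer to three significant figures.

Irradiance scales as 1/d², so S = 1366 W/m² × (1/9.05)² = 16.68 W/m².
With α = 0.676, T₁ = 69.87 K.
Final:   T₂ = [S(1−0.743)/(4σ)]^(1/4) = 65.93 K.
ΔT = T₂ − T₁ = -3.931 K.

-3.93 K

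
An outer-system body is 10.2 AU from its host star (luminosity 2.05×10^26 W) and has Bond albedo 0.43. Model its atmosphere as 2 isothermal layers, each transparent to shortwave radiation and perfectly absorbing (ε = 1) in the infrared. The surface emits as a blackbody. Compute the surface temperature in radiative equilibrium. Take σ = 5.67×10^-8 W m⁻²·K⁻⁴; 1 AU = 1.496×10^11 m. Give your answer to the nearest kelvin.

85 kelvin

d = 10.2 × 1.496×10^11 m = 1.526×10^12 m.
S = L/(4πd²) = 7.006 W m⁻².
Top-of-atmosphere balance: σT_e⁴ = S(1−α)/4 = 0.9984 W m⁻² → T_e = 64.78 K.
With N = 2 opaque layers, T_s = (N+1)^(1/4)·T_e = 3^(1/4)·64.78 = 85.25 K.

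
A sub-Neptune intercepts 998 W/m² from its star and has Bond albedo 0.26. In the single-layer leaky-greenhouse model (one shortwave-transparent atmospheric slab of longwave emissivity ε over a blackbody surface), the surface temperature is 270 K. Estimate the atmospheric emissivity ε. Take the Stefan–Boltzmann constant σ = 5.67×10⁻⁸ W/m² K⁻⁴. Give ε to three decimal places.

TOA balance gives T_e = 238.9 K.
Inverting T_s⁴ = 2T_e⁴/(2−ε): (T_e/T_s)⁴ = 0.6127, so ε = 2(1 − 0.6127) = 0.7746.

0.775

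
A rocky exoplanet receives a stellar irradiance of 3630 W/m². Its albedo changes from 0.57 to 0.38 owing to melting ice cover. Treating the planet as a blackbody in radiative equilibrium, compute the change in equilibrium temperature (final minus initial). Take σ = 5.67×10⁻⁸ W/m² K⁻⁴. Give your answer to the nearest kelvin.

With α = 0.57, T₁ = 288.0 K.
After:  T₂ = [3630·0.62/(4σ)]^(1/4) = 315.6 K.
Change: 315.6 − 288.0 = 27.59 K.

28 K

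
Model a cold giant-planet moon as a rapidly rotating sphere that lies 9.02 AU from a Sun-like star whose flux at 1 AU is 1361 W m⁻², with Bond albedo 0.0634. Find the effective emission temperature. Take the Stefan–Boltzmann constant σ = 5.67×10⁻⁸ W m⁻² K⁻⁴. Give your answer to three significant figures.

Flux at the orbit: S = 1361/(9.02)² = 16.73 W m⁻².
Averaging over the sphere, the absorbed flux is S(1−α)/4 = 3.917 W m⁻².
Set σT⁴ = 3.917 → T = (3.917/σ)^(1/4) = 91.17 K.

91.2 K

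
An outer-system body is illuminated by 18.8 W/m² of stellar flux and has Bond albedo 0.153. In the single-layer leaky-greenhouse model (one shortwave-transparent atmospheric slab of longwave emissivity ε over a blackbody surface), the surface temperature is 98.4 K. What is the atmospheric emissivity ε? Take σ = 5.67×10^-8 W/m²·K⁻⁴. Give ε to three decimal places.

0.502

First, T_e = [18.80·(1−0.153)/(4σ)]^(1/4) = 91.54 K.
T_s⁴ = T_e⁴·2/(2−ε) → ε = 2 − 2(T_e/T_s)⁴ = 2 − 2·(91.54/98.4)⁴ = 0.5022.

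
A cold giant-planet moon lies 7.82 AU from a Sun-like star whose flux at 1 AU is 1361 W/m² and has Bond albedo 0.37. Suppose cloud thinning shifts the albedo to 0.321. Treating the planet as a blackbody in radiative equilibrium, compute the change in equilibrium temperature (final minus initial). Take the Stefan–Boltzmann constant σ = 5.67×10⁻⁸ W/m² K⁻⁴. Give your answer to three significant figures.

1.68 K

Flux at the orbit: S = 1361/(7.82)² = 22.26 W/m².
With α = 0.37, T₁ = 88.67 K.
Final:   T₂ = [S(1−0.321)/(4σ)]^(1/4) = 90.35 K.
Change: 90.35 − 88.67 = 1.676 K.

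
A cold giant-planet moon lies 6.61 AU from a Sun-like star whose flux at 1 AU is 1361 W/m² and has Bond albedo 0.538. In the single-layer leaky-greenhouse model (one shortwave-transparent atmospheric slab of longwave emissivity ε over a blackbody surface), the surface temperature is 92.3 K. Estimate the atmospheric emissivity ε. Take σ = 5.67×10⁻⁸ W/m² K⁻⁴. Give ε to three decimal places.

0.251

Irradiance scales as 1/d², so S = 1361 W/m² × (1/6.61)² = 31.15 W/m².
First, T_e = [31.15·(1−0.538)/(4σ)]^(1/4) = 89.25 K.
T_s⁴ = T_e⁴·2/(2−ε) → ε = 2 − 2(T_e/T_s)⁴ = 2 − 2·(89.25/92.3)⁴ = 0.2515.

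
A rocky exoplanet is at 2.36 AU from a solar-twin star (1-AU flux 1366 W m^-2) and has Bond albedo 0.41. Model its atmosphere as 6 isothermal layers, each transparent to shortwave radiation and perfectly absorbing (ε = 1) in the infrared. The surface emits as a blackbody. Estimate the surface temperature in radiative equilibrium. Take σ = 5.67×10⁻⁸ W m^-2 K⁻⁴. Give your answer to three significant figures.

259 K

By the inverse-square law, S = 1366/2.36² = 245.3 W m^-2.
Top-of-atmosphere balance: σT_e⁴ = S(1−α)/4 = 36.18 W m^-2 → T_e = 158.9 K.
Layer-by-layer balance gives σT_s⁴ = (N+1)σT_e⁴, so T_s = 7^¼·158.9 = 258.5 K.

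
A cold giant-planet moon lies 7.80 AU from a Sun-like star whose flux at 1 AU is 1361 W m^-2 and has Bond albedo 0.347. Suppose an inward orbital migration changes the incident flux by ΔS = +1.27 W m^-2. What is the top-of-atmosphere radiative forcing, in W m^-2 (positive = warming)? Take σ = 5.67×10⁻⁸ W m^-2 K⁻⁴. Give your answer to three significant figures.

0.207 W m^-2

Flux at the orbit: S = 1361/(7.80)² = 22.37 W m^-2.
ΔF = Δ[S(1−α)]/4 = (1−0.347)·+1.27/4 = 0.2073 W m^-2.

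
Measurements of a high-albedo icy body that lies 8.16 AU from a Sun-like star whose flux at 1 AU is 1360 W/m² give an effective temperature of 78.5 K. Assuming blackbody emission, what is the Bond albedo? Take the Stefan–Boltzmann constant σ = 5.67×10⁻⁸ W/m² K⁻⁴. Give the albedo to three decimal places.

0.578

Irradiance scales as 1/d², so S = 1360 W/m² × (1/8.16)² = 20.42 W/m².
Rearranging the radiative balance, α = 1 − 4σT⁴/S.
4σT⁴ = 4·5.67×10⁻⁸·(78.5)⁴ = 8.612 W/m².
1−α = 8.612/20.42 = 0.4217, so α = 0.5783.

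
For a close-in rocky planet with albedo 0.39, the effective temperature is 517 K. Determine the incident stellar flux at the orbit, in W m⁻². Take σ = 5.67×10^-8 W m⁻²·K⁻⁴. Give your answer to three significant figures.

26600 W m⁻²

From S(1−α)/4 = σT⁴: S = 4σT⁴/(1−α).
σT⁴ = 5.67×10⁻⁸·(517)⁴ = 4051 W m⁻².
So S = 4×4051/(1−0.39) = 26560 W m⁻².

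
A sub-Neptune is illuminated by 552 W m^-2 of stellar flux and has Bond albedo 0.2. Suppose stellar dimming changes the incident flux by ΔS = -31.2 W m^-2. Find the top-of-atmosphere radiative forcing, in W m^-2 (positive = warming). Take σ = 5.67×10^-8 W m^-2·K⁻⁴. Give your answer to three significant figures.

ΔF = Δ[S(1−α)]/4 = (1−0.2)·-31.2/4 = -6.240 W m^-2.

-6.24 W m^-2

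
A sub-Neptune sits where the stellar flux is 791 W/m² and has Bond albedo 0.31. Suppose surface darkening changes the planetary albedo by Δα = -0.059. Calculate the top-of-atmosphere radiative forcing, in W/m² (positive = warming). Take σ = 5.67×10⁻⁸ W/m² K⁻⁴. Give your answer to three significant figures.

ΔF = −(S/4)Δα = −(791.0/4)×(-0.059) = 11.67 W/m².

11.7 W/m²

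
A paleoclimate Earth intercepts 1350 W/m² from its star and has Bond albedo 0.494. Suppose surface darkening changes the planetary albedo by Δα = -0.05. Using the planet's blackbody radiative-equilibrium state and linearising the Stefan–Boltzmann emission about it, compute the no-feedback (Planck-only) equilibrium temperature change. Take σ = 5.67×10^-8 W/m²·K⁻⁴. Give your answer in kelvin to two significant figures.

The baseline emission temperature is T_e = 234.3 K.
TOA radiative forcing: ΔF = −S·Δα/4 = −1350·(-0.05)/4 = 16.88 W/m².
Planck response: λ_P = 4σT_e³ = 4·5.67×10⁻⁸·(234.3)³ = 2.916 W/m²/K.
ΔT₀ = ΔF/λ_P = 16.88/2.916 = 5.79 K.

5.8 K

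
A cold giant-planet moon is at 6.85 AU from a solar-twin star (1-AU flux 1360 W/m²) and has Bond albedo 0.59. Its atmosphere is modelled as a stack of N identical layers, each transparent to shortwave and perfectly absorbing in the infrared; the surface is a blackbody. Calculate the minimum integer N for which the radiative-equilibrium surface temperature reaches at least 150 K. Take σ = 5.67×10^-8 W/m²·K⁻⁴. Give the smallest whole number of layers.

Irradiance scales as 1/d², so S = 1360 W/m² × (1/6.85)² = 28.98 W/m².
OLR = S(1−α)/4 = 2.971 W/m²; the top layer radiates at T_e = 85.08 K.
Need (N+1)T_e⁴ ≥ T_s⁴, i.e. N+1 ≥ (150/85.08)⁴ = 9.662.
The minimum whole number is N = 9.

9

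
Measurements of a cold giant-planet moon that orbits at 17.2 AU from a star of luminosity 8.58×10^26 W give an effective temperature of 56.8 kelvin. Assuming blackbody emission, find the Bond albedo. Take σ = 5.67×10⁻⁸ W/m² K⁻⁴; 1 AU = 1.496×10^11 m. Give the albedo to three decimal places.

0.771

Orbital distance: d = 17.2 AU = 2.573×10^12 m.
Flux at the orbit: S = L/(4πd²) = 8.58×10^26/(4π·(2.57×10^12)²) = 10.31 W/m².
Energy balance: S(1−α)/4 = σT⁴, so 1−α = 4σT⁴/S.
4σT⁴ = 4·5.67×10⁻⁸·(56.8)⁴ = 2.361 W/m².
Hence α = 1 − 2.361/10.31 = 0.7711.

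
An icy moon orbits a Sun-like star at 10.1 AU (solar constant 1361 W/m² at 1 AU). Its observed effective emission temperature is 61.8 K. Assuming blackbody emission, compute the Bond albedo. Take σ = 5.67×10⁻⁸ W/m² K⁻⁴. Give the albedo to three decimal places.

Irradiance scales as 1/d², so S = 1361 W/m² × (1/10.1)² = 13.34 W/m².
Energy balance: S(1−α)/4 = σT⁴, so 1−α = 4σT⁴/S.
4σT⁴ = 4·5.67×10⁻⁸·(61.8)⁴ = 3.308 W/m².
1−α = 3.308/13.34 = 0.2480, so α = 0.7520.

0.752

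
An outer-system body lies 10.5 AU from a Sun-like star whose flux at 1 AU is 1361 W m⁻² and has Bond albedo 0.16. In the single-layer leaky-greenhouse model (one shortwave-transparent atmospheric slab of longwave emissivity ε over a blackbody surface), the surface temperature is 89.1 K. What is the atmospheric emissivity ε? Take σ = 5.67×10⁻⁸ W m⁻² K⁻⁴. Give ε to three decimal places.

0.549

Flux at the orbit: S = 1361/(10.5)² = 12.34 W m⁻².
First, T_e = [12.34·(1−0.16)/(4σ)]^(1/4) = 82.23 K.
T_s⁴ = T_e⁴·2/(2−ε) → ε = 2 − 2(T_e/T_s)⁴ = 2 − 2·(82.23/89.1)⁴ = 0.5491.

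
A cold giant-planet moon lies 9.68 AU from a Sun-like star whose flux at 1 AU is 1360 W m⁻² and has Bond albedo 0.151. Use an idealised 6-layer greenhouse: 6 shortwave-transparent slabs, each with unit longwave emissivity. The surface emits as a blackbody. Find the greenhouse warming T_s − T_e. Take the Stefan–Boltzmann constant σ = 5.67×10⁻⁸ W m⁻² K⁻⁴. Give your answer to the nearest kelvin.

By the inverse-square law, S = 1360/9.68² = 14.51 W m⁻².
The effective emission temperature is T_e = [S(1−α)/(4σ)]^¼ = 85.85 K.
Surface: T_s = (7)^¼·T_e = 139.6 K.
So the greenhouse effect raises the surface by 139.6 − 85.85 = 53.79 K.

54 K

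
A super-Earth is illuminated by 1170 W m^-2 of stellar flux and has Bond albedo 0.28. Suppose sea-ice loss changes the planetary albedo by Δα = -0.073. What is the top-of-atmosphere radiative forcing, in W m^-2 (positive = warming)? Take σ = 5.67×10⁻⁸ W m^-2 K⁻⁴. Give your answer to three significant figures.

The change in absorbed flux is Δ[S(1−α)/4] = −SΔα/4 = 21.35 W m^-2.

21.4 W m^-2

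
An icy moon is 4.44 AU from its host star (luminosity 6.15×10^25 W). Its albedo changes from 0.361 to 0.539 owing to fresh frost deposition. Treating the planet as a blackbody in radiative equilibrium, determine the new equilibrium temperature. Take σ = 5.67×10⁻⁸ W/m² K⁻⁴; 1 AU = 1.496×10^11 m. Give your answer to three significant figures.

d = 4.44 × 1.496×10^11 m = 6.642×10^11 m.
Spreading L over a sphere of radius d: S = 6.15×10^25/(4π·6.64×10^11²) = 11.09 W/m².
T₂ = [S(1−α₂)/(4σ)]^(1/4) = [11.09·0.461/(4σ)]^(1/4) = 68.91 K.

68.9 K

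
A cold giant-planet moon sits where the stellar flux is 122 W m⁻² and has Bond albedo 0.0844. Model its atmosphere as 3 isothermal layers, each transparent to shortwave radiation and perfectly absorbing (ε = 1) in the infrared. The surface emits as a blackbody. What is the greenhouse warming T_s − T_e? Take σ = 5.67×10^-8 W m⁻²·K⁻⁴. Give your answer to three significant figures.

61.7 K

Top-of-atmosphere balance: σT_e⁴ = S(1−α)/4 = 27.93 W m⁻² → T_e = 149.0 K.
T_s = (N+1)^(1/4)·T_e = 210.7 K.
So the greenhouse effect raises the surface by 210.7 − 149.0 = 61.71 K.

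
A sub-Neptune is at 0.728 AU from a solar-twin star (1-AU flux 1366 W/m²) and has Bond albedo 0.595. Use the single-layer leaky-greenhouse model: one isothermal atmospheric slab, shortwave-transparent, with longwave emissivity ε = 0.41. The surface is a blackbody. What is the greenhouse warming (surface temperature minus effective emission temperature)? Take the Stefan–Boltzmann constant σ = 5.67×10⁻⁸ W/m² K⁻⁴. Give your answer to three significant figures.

15.4 K

By the inverse-square law, S = 1366/0.728² = 2577 W/m².
The planet radiates to space at T_e = [S(1−α)/(4σ)]^(1/4) = 260.5 K.
For a single slab of emissivity ε, T_s⁴ = 2T_e⁴/(2−ε); thus T_s = 260.5·(1.258)^(1/4) = 275.8 K.
T_s − T_e = 275.8 − 260.5 = 15.38 K.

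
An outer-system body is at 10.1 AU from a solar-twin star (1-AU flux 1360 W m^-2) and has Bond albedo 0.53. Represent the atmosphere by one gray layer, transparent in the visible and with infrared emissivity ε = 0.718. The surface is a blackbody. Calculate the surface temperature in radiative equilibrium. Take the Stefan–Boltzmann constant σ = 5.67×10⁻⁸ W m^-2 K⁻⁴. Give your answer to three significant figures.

By the inverse-square law, S = 1360/10.1² = 13.33 W m^-2.
At the top of the atmosphere, σT_e⁴ = S(1−α)/4 = 1.567 W m^-2, giving T_e = 72.50 K.
Surface balance with a leaky layer gives σT_s⁴ = σT_e⁴·2/(2−ε), so T_s = T_e·[2/(2−0.718)]^(1/4) = 81.03 K.

81.0 kelvin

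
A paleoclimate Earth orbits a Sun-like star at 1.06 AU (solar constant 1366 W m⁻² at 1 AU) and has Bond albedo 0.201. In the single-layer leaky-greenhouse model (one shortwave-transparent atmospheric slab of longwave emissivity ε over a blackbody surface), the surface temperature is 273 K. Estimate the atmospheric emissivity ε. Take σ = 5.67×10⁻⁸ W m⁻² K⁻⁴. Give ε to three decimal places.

0.458

Flux at the orbit: S = 1366/(1.06)² = 1216 W m⁻².
Effective temperature: T_e = [S(1−α)/(4σ)]^(1/4) = 255.8 K.
Inverting T_s⁴ = 2T_e⁴/(2−ε): (T_e/T_s)⁴ = 0.7711, so ε = 2(1 − 0.7711) = 0.4579.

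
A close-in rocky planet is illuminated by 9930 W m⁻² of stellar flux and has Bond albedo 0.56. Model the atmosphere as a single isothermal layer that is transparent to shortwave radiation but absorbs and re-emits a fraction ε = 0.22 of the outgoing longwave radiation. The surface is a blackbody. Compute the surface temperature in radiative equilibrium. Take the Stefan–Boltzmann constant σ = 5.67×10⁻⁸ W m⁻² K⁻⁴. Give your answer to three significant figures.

384 kelvin

At the top of the atmosphere, σT_e⁴ = S(1−α)/4 = 1092 W m⁻², giving T_e = 372.6 K.
The surface balance (absorbed SW + ε·downward IR = σT_s⁴) with T_a⁴ = T_s⁴/2 reduces to T_s = T_e·[2/(2−ε)]^¼ = 383.6 K.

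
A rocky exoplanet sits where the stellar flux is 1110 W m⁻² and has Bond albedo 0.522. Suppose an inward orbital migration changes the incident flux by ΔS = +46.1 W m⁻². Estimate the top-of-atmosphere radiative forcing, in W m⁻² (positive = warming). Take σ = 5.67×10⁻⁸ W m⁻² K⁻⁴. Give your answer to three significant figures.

5.51 W m⁻²

TOA radiative forcing: ΔF = (1−α)ΔS/4 = 0.478·(+46.1)/4 = 5.509 W m⁻².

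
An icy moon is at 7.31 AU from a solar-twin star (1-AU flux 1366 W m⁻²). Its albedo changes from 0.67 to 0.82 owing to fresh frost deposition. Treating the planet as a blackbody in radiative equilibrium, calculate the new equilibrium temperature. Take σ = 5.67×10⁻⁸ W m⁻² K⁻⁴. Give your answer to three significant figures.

67.1 K

Irradiance scales as 1/d², so S = 1366 W m⁻² × (1/7.31)² = 25.56 W m⁻².
New equilibrium: T₂ = [(1−0.82)·25.56/(4σ)]^(1/4) = 67.11 K.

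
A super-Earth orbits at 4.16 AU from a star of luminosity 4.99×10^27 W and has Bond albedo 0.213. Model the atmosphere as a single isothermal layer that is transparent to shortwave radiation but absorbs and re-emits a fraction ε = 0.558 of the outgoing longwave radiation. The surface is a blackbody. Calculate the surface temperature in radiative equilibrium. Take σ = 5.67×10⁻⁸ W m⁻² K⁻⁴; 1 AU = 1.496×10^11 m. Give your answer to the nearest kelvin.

d = 4.16 × 1.496×10^11 m = 6.223×10^11 m.
S = L/(4πd²) = 1025 W m⁻².
Effective emission temperature (TOA balance): σT_e⁴ = S(1−α)/4 = 201.7 W m⁻² → T_e = 244.2 K.
For a single slab of emissivity ε, T_s⁴ = 2T_e⁴/(2−ε); thus T_s = 244.2·(1.387)^(1/4) = 265.0 K.

265 K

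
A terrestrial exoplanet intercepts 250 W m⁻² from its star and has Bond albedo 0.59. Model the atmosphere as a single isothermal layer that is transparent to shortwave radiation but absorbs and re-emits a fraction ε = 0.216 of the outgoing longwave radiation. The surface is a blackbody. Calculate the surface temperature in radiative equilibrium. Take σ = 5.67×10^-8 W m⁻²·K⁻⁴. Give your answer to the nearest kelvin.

Effective emission temperature (TOA balance): σT_e⁴ = S(1−α)/4 = 25.63 W m⁻² → T_e = 145.8 K.
For a single slab of emissivity ε, T_s⁴ = 2T_e⁴/(2−ε); thus T_s = 145.8·(1.121)^(1/4) = 150.0 K.

150 kelvin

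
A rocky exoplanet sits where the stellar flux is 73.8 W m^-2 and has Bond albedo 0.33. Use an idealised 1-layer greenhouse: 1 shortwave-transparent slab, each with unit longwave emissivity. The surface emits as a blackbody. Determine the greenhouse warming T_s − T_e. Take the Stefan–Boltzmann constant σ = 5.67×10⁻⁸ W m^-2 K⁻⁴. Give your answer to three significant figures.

OLR = S(1−α)/4 = 12.36 W m^-2; the top layer radiates at T_e = 121.5 K.
Surface: T_s = (2)^¼·T_e = 144.5 K.
So the greenhouse effect raises the surface by 144.5 − 121.5 = 22.99 K.

23.0 kelvin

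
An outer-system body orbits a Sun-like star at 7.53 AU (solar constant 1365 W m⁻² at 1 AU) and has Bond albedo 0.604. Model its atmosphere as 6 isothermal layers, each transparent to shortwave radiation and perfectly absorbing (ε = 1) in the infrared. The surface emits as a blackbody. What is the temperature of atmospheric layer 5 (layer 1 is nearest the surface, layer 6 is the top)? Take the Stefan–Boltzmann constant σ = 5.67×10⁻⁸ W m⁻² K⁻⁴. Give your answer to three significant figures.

95.8 K

By the inverse-square law, S = 1365/7.53² = 24.07 W m⁻².
Top-of-atmosphere balance: σT_e⁴ = S(1−α)/4 = 2.383 W m⁻² → T_e = 80.52 K.
In the N-layer model, layer k (counted from the surface) has T_k = (N+1−k)^(1/4)·T_e.
With k = 5: T_5 = (6+1−5)^¼·80.52 K = 95.75 K.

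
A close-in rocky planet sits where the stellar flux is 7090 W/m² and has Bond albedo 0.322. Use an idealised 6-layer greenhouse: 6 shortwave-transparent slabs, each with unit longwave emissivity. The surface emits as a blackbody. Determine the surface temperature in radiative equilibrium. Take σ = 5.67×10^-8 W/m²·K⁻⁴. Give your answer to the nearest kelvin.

Top-of-atmosphere balance: σT_e⁴ = S(1−α)/4 = 1202 W/m² → T_e = 381.6 K.
Layer-by-layer balance gives σT_s⁴ = (N+1)σT_e⁴, so T_s = 7^¼·381.6 = 620.6 K.

621 K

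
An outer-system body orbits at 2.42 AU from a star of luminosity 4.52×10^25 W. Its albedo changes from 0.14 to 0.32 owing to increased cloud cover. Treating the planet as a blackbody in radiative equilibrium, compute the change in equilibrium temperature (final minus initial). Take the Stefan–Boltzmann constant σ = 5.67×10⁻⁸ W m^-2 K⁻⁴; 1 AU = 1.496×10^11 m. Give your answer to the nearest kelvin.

-6 K

Orbital distance: d = 2.42 AU = 3.620×10^11 m.
Spreading L over a sphere of radius d: S = 4.52×10^25/(4π·3.62×10^11²) = 27.44 W m^-2.
With α = 0.14, T₁ = 101.0 K.
Final:   T₂ = [S(1−0.32)/(4σ)]^(1/4) = 95.24 K.
Change: 95.24 − 101.0 = -5.759 K.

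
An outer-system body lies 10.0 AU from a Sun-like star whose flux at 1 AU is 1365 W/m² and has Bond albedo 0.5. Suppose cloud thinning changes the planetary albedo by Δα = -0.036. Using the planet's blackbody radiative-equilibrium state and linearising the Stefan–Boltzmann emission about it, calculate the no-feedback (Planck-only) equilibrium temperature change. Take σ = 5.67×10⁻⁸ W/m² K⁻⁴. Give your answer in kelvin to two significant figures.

1.3 kelvin

By the inverse-square law, S = 1365/10.0² = 13.65 W/m².
The baseline emission temperature is T_e = 74.07 K.
ΔF = −(S/4)Δα = −(13.65/4)×(-0.036) = 0.1228 W/m².
The Planck feedback parameter is 4σT_e³ = 0.09215 W/m²/K.
ΔT₀ = ΔF/λ_P = 0.1228/0.09215 = 1.33 K.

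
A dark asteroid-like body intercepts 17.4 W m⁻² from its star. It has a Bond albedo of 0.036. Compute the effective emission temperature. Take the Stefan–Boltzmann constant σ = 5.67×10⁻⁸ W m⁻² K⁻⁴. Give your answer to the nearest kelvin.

93 kelvin

Absorbed flux (global mean): S(1−α)/4 = 17.40·0.964/4 = 4.193 W m⁻².
In equilibrium σT⁴ equals this, so T = 92.74 K.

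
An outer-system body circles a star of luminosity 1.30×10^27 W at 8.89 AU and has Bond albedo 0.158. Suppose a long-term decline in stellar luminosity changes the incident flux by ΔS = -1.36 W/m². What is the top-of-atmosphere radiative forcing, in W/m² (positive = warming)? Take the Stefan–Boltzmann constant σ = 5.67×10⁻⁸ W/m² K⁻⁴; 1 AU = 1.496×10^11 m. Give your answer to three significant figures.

-0.286 W/m²

Orbital distance: d = 8.89 AU = 1.330×10^12 m.
S = L/(4πd²) = 58.49 W/m².
Only a fraction (1−α) is absorbed and it's spread over 4πR², so ΔF = (1−α)ΔS/4 = -0.2863 W/m².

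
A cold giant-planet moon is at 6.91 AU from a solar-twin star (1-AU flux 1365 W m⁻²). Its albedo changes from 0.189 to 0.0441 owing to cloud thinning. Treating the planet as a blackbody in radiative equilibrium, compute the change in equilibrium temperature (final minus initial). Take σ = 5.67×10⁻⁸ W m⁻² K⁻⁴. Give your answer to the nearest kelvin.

4 kelvin

By the inverse-square law, S = 1365/6.91² = 28.59 W m⁻².
Initial: T₁ = [S(1−0.189)/(4σ)]^(1/4) = 100.6 K.
Final:   T₂ = [S(1−0.0441)/(4σ)]^(1/4) = 104.8 K.
Change: 104.8 − 100.6 = 4.218 K.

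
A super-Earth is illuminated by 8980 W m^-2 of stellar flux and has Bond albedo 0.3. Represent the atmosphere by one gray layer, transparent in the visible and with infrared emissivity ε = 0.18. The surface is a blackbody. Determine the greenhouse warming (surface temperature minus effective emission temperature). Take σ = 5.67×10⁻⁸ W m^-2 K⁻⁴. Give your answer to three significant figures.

Effective emission temperature (TOA balance): σT_e⁴ = S(1−α)/4 = 1572 W m^-2 → T_e = 408.0 K.
The surface balance (absorbed SW + ε·downward IR = σT_s⁴) with T_a⁴ = T_s⁴/2 reduces to T_s = T_e·[2/(2−ε)]^¼ = 417.8 K.
Greenhouse warming: T_s − T_e = 9.734 K.

9.73 K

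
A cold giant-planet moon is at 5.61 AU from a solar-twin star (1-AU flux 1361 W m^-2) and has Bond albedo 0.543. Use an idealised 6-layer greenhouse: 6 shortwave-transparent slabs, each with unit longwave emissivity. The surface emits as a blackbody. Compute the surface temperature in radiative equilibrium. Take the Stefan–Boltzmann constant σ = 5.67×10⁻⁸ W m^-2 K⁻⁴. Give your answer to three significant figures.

157 K

By the inverse-square law, S = 1361/5.61² = 43.24 W m^-2.
The effective emission temperature is T_e = [S(1−α)/(4σ)]^¼ = 96.62 K.
Layer-by-layer balance gives σT_s⁴ = (N+1)σT_e⁴, so T_s = 7^¼·96.62 = 157.2 K.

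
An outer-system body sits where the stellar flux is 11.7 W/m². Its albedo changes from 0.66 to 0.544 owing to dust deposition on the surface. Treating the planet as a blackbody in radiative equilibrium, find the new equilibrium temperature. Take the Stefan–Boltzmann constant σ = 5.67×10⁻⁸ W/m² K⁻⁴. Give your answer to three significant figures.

69.6 kelvin

With the new albedo, S(1−α₂)/4 = 1.334 W/m², so T₂ = 69.64 K.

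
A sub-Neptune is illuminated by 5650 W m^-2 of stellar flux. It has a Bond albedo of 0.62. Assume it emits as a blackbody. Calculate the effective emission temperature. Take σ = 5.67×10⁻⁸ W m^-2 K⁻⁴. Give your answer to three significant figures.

Absorbed flux (global mean): S(1−α)/4 = 5650·0.38/4 = 536.8 W m^-2.
Balancing against σT⁴: T = (536.8/5.67×10⁻⁸)^(1/4) = 311.9 K.

312 kelvin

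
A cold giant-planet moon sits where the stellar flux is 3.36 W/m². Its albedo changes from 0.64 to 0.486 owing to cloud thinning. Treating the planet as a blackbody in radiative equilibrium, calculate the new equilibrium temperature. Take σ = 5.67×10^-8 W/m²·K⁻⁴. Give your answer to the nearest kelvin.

53 kelvin

New equilibrium: T₂ = [(1−0.486)·3.360/(4σ)]^(1/4) = 52.53 K.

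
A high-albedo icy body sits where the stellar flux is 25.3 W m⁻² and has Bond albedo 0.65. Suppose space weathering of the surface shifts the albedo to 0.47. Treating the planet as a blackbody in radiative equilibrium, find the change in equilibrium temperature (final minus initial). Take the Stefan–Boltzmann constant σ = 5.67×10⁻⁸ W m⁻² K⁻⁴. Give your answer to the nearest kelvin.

With α = 0.65, T₁ = 79.05 K.
With α = 0.47, T₂ = 87.69 K.
ΔT = T₂ − T₁ = 8.640 K.

9 K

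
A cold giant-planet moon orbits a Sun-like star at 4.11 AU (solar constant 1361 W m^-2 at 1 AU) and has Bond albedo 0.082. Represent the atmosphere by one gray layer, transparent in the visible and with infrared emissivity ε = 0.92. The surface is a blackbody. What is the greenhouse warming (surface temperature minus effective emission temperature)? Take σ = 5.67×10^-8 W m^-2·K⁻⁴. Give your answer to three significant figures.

22.4 kelvin

Flux at the orbit: S = 1361/(4.11)² = 80.57 W m^-2.
The planet radiates to space at T_e = [S(1−α)/(4σ)]^(1/4) = 134.4 K.
For a single slab of emissivity ε, T_s⁴ = 2T_e⁴/(2−ε); thus T_s = 134.4·(1.852)^(1/4) = 156.8 K.
Greenhouse warming: T_s − T_e = 22.38 K.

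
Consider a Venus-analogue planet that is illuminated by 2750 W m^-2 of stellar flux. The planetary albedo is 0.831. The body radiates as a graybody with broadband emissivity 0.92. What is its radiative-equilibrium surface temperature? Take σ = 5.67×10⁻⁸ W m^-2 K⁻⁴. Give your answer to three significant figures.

Averaging over the sphere, the absorbed flux is S(1−α)/4 = 116.2 W m^-2.
Radiative balance εσT⁴ = 116.2 gives T = [116.2/(0.92·σ)]^(1/4) = 217.2 K.

217 K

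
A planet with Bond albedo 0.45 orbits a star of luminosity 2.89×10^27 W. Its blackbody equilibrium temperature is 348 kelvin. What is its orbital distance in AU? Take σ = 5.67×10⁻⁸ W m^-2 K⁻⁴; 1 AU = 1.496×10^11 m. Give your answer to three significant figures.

The flux needed for this T is 4σT⁴/(1−0.45) = 6048 W m^-2.
S = L/(4πd²) → d = √(L/4πS) = √(2.89×10^27/(4π·6048)) = 1.950×10^11 m = 1.304 AU.

1.30 AU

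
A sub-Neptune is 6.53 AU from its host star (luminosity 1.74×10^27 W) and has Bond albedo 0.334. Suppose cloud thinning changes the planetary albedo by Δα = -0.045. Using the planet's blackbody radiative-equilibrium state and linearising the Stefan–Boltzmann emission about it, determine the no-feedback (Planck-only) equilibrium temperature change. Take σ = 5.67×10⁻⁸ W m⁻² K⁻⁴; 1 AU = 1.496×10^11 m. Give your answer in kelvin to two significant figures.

Orbital distance: d = 6.53 AU = 9.769×10^11 m.
S = L/(4πd²) = 145.1 W m⁻².
The baseline emission temperature is T_e = 143.7 K.
ΔF = −(S/4)Δα = −(145.1/4)×(-0.045) = 1.632 W m⁻².
The Planck feedback parameter is 4σT_e³ = 0.6726 W m⁻²/K.
So ΔT₀ = 1.632/0.6726 = 2.43 K.

2.4 K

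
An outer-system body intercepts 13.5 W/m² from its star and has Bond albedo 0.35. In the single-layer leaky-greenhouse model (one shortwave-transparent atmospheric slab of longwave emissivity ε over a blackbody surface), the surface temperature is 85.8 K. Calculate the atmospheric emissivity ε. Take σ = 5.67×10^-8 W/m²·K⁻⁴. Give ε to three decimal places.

0.572

TOA balance gives T_e = 78.87 K.
T_s⁴ = T_e⁴·2/(2−ε) → ε = 2 − 2(T_e/T_s)⁴ = 2 − 2·(78.87/85.8)⁴ = 0.5721.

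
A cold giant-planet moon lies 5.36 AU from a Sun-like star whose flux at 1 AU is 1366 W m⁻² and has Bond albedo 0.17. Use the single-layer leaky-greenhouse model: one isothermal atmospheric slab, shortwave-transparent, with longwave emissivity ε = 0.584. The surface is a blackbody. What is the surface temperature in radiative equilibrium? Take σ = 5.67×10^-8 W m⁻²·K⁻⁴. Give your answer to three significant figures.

125 kelvin

Irradiance scales as 1/d², so S = 1366 W m⁻² × (1/5.36)² = 47.55 W m⁻².
Effective emission temperature (TOA balance): σT_e⁴ = S(1−α)/4 = 9.866 W m⁻² → T_e = 114.9 K.
For a single slab of emissivity ε, T_s⁴ = 2T_e⁴/(2−ε); thus T_s = 114.9·(1.412)^(1/4) = 125.2 K.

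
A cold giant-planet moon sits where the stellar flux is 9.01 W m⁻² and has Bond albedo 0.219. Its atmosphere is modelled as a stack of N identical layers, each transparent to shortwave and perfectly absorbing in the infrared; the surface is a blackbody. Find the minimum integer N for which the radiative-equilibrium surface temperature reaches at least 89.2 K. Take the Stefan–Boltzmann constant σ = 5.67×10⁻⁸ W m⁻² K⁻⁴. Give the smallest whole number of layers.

2

Top-of-atmosphere balance: σT_e⁴ = S(1−α)/4 = 1.759 W m⁻² → T_e = 74.63 K.
T_s = (N+1)^(1/4)·T_e ≥ 89.2 K requires N+1 ≥ (T_s/T_e)⁴ = (89.2/74.63)⁴ = 2.040.
The minimum whole number is N = 2.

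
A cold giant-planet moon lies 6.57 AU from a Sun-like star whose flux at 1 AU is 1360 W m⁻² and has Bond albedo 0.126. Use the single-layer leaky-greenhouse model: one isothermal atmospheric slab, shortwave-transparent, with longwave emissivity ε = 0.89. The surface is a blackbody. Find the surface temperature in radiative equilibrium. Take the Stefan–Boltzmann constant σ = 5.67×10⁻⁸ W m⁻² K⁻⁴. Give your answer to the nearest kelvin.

Irradiance scales as 1/d², so S = 1360 W m⁻² × (1/6.57)² = 31.51 W m⁻².
Effective emission temperature (TOA balance): σT_e⁴ = S(1−α)/4 = 6.884 W m⁻² → T_e = 105.0 K.
Surface balance with a leaky layer gives σT_s⁴ = σT_e⁴·2/(2−ε), so T_s = T_e·[2/(2−0.89)]^(1/4) = 121.6 K.

122 kelvin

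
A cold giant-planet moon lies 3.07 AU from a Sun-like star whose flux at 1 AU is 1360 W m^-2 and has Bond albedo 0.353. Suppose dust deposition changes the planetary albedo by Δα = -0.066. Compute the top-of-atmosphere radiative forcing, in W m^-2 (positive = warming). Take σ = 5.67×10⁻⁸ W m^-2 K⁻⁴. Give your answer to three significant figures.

By the inverse-square law, S = 1360/3.07² = 144.3 W m^-2.
ΔF = −(S/4)Δα = −(144.3/4)×(-0.066) = 2.381 W m^-2.

2.38 W m^-2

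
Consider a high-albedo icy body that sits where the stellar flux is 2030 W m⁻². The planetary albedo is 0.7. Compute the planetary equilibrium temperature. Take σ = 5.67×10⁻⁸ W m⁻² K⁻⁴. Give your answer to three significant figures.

Averaging over the sphere, the absorbed flux is S(1−α)/4 = 152.3 W m⁻².
In equilibrium σT⁴ equals this, so T = 227.6 K.

228 kelvin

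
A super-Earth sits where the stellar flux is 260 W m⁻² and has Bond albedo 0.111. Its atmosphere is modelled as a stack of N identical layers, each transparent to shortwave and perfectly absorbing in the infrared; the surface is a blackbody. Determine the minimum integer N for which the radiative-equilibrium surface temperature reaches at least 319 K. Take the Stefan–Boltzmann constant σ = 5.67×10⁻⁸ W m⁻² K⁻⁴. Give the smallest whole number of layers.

OLR = S(1−α)/4 = 57.79 W m⁻²; the top layer radiates at T_e = 178.7 K.
Since T_s⁴ = (N+1)T_e⁴, we need N ≥ (T_s/T_e)⁴ − 1 = 9.161.
Rounding up, N = 10.

10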